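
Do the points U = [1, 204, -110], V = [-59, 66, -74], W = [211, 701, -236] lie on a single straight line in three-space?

No

UV = (-60, -138, 36), UW = (210, 497, -126).
UV × UW = (-504, 0, -840).
The cross product is nonzero, so the points do not lie on one line.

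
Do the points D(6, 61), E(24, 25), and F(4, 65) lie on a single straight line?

DE = (18, -36), DF = (-2, 4).
Checking proportionality: DF = -1/9·DE, so the vectors are parallel and the points are collinear.

Yes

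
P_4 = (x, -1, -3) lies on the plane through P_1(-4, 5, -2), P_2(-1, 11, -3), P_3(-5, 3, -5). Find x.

The plane through P_1, P_2, P_3 has equation −20x + 10y = 130.
Substituting P_4: (-20)x + (-10) = 130, so x = -7.

-7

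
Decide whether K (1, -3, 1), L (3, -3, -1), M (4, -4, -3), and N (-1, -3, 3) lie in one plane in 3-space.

With K as base: KL = (2, 0, -2), KM = (3, -1, -4), KN = (-2, 0, 2).
KM × KN = (-2, 2, -2).
KL · (KM × KN) = 0.
The scalar triple product vanishes, so the four points are coplanar.

Yes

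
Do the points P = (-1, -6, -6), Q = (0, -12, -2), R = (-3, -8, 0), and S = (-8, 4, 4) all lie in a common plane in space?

No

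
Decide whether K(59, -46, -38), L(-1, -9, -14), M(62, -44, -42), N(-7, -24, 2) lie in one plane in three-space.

With K as base: KL = (-60, 37, 24), KM = (3, 2, -4), KN = (-66, 22, 40).
KM × KN = (168, 144, 198).
KL · (KM × KN) = 0.
The scalar triple product vanishes, so the four points are coplanar.

Yes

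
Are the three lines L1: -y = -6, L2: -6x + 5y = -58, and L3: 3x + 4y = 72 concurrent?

No

The three lines meet at one point iff the augmented coefficient matrix [aᵢ bᵢ cᵢ] has rank < 3, i.e. its determinant vanishes.
Here the determinant is -24.
Nonzero, so no common point exists.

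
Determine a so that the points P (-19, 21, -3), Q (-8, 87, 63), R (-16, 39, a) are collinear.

15

Collinearity requires PQ × PR = 0; each component is linear in a.
The x-component gives (66)a + (-990) = 0, so a = 15.
The remaining components then also vanish.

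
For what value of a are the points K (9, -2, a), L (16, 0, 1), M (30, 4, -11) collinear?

7

Collinearity requires KL × KM = 0; each component is linear in a.
The x-component gives (4)a + (-28) = 0, so a = 7.
The remaining components then also vanish.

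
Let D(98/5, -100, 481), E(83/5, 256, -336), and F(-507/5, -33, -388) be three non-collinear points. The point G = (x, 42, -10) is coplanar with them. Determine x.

-47/5

A normal to the plane is n = DE × DF = (-254625, 96250, 42875).
G lies in the plane iff n · DG = 0.
This gives (-254625)x + (-2393475) = 0, so x = -47/5.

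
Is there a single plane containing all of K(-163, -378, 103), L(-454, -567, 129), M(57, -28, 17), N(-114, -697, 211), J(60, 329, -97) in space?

The plane through K, L, M has normal n = KL × KM = (7154, -19306, -60270) and equation n·P = -76244.
Checking the remaining points: n·N = -76244, n·J = -76244.
All equal -76244, so all 5 points lie in one plane.

Yes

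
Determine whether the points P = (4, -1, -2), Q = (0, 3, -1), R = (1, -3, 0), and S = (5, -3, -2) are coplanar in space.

Yes

The four points are coplanar iff the 3×3 determinant with rows PQ, PR, PS is zero.
Rows: (-4, 4, 1), (-3, -2, 2), (1, -2, 0).
Expanding along the first row: (-4)(4) − (4)(-2) + (1)(8) = 0.
Zero determinant ⇒ coplanar.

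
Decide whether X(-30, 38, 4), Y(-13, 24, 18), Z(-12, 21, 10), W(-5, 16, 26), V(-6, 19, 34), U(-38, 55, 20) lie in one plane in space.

No

The plane through X, Y, Z has normal n = XY × XZ = (154, 150, -37) and equation n·P = 932.
Checking the remaining points: n·W = 668, n·V = 668, n·U = 1658.
Since n·W = 668 ≠ 932, W is off the plane and the points are not all coplanar.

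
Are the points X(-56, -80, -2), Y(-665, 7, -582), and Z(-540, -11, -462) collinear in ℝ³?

No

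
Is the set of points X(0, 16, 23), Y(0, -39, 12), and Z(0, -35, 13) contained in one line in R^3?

XY = (0, -55, -11), XZ = (0, -51, -10).
XY × XZ = (-11, 0, 0).
The cross product is nonzero, so the points do not lie on one line.

No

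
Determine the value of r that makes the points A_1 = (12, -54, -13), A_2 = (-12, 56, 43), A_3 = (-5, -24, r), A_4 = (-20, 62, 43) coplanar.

Coplanarity ⇔ det[A_1A_2; A_1A_3; A_1A_4] = 0.
Expanding, this is linear in r: (-736)r + (-1840) = 0.
So r = -5/2.

-5/2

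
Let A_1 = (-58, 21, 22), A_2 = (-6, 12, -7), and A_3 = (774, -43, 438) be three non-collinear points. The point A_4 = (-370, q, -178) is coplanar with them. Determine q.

41

A normal to the plane is n = A_1A_2 × A_1A_3 = (-5600, -45760, 4160).
A_4 lies in the plane iff n · A_1A_4 = 0.
This gives (-45760)q + (1876160) = 0, so q = 41.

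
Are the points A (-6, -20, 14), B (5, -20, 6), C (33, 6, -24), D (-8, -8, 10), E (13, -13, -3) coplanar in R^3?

No

The plane through A, B, C has normal n = AB × AC = (208, 106, 286) and equation n·P = 636.
Checking the remaining points: n·D = 348, n·E = 468.
Since n·D = 348 ≠ 636, D is off the plane and the points are not all coplanar.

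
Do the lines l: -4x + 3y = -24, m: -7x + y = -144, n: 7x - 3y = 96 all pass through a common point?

The three lines meet at one point iff the augmented coefficient matrix [aᵢ bᵢ cᵢ] has rank < 3, i.e. its determinant vanishes.
Here the determinant is 0.
It vanishes, so the lines are concurrent at (24, 24).

Yes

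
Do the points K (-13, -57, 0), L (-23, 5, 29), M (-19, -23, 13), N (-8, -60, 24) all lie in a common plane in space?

Yes

A normal to the plane through K, L, M is n = KL × KM = (-180, -44, 32).
The plane has equation n·P = 4848. For N: n·N = 4848.
Equal, so N lies in the plane and all four are coplanar.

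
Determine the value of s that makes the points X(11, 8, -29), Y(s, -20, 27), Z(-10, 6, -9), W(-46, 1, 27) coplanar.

-19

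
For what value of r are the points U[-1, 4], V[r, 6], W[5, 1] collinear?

Collinearity: (V − U) must be parallel to (W − U) = (6, -3).
Cross-multiplying the components: (r − (-1))·(-3) = (2)·(6).
Solving gives r = -5.

-5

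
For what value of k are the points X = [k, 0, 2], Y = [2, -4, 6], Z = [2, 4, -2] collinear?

Collinearity requires XY × XZ = 0; each component is linear in k.
The y-component gives (-8)k + (16) = 0, so k = 2.
The remaining components then also vanish.

2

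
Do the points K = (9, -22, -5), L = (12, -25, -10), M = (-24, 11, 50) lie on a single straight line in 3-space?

Yes

KL = (3, -3, -5), KM = (-33, 33, 55).
KL × KM = (0, 0, 0).
The cross product vanishes, so the three points are collinear.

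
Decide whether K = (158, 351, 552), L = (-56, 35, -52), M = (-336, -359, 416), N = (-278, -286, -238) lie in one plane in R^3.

With K as base: KL = (-214, -316, -604), KM = (-494, -710, -136), KN = (-436, -637, -790).
KM × KN = (474268, -330964, 5118).
KL · (KM × KN) = 0.
The scalar triple product vanishes, so the four points are coplanar.

Yes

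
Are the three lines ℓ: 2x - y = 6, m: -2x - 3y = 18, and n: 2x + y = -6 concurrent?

The three lines meet at one point iff the augmented coefficient matrix [aᵢ bᵢ cᵢ] has rank < 3, i.e. its determinant vanishes.
Here the determinant is 0.
It vanishes, so the lines are concurrent at (0, -6).

Yes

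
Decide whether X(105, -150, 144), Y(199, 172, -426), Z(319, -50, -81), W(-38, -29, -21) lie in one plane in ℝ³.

The four points are coplanar iff the 3×3 determinant with rows XY, XZ, XW is zero.
Rows: (94, 322, -570), (214, 100, -225), (-143, 121, -165).
Expanding along the first row: (94)(10725) − (322)(-67485) + (-570)(40194) = -172260.
Nonzero ⇒ not coplanar.

No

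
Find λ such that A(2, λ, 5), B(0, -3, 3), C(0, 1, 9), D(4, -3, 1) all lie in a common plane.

-1

The points are coplanar iff AB · (AC × AD) = 0.
Expanding, this is linear in λ: (-24)λ + (-24) = 0.
So λ = -1.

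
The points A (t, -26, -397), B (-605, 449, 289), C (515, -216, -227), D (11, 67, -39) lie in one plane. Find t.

-80

The points are coplanar iff AB · (AC × AD) = 0.
Expanding, this is linear in t: (-21008)t + (-1680640) = 0.
So t = -80.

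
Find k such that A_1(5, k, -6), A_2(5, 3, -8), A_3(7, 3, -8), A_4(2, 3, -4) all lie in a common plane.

The points are coplanar iff A_1A_2 · (A_1A_3 × A_1A_4) = 0.
Expanding, this is linear in k: (8)k + (-24) = 0.
So k = 3.

3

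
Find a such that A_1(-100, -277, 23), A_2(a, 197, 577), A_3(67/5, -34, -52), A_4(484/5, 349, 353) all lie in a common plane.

-32/5

Normal to plane A_1A_3A_4: n = (127140, -52182, 23166); plane equation n·P = 2273232.
Requiring n·A_2 = 2273232: (127140)a + (3086928) = 2273232.
So a = -32/5.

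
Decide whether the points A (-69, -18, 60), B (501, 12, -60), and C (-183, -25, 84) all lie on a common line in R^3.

No

AB = (570, 30, -120), AC = (-114, -7, 24).
Comparing components 2 and 3: (30)(24) − (-120)(-7) = -120 ≠ 0, so AB and AC are not parallel and the points are not collinear.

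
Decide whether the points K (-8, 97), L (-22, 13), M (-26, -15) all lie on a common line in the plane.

No

KL = (-14, -84), KM = (-18, -112).
det[KL; KM] = (-14)(-112) − (-84)(-18) = 56.
The determinant is nonzero, so they are not collinear.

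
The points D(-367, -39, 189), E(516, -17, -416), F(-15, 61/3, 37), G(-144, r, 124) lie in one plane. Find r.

Normal to plane DEF: n = (97658/3, -78744, 133942/3); plane equation n·P = -1312400/3.
Requiring n·G = -1312400/3: (-78744)r + (2546056/3) = -1312400/3.
So r = 49/3.

49/3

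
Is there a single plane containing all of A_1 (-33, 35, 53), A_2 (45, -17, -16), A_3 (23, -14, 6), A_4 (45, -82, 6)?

No

A normal to the plane through A_1, A_2, A_3 is n = A_1A_2 × A_1A_3 = (-937, -198, -910).
The plane has equation n·P = -24239. For A_4: n·A_4 = -31389.
-31389 ≠ -24239, so A_4 is off the plane.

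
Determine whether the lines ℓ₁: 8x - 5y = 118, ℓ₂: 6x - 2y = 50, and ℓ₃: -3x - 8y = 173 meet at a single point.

Intersecting ℓ₁ and ℓ₂: solving the 2×2 system gives (x, y) = (1, -22).
Substitute into ℓ₃: (-3)(1) + (-8)(-22) = 173.
This equals 173, so (1, -22) lies on all three lines and they are concurrent.

Yes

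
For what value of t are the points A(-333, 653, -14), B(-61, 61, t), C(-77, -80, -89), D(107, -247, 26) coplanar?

-6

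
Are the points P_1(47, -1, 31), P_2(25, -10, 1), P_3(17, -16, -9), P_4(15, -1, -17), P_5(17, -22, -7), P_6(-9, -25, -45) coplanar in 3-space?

The plane through P_1, P_2, P_3 has normal n = P_1P_2 × P_1P_3 = (-90, 20, 60) and equation n·P = -2390.
Checking the remaining points: n·P_4 = -2390, n·P_5 = -2390, n·P_6 = -2390.
All equal -2390, so all 6 points lie in one plane.

Yes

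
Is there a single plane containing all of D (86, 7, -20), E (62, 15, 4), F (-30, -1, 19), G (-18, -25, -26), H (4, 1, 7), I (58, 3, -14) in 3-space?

Yes

The plane through D, E, F has normal n = DE × DF = (504, -1848, 1120) and equation n·P = 8008.
Checking the remaining points: n·G = 8008, n·H = 8008, n·I = 8008.
All equal 8008, so all 6 points lie in one plane.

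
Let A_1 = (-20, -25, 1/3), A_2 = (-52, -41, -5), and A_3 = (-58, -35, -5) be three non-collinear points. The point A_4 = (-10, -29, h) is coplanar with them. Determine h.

1

A normal to the plane is n = A_1A_2 × A_1A_3 = (32, 32, -288).
A_4 lies in the plane iff n · A_1A_4 = 0.
This gives (-288)h + (288) = 0, so h = 1.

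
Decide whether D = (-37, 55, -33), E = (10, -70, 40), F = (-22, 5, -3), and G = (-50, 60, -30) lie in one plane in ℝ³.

A normal to the plane through D, E, F is n = DE × DF = (-100, -315, -475).
The plane has equation n·P = 2050. For G: n·G = 350.
350 ≠ 2050, so G is off the plane.

No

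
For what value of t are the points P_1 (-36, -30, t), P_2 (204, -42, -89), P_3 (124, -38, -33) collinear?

Collinearity requires P_1P_2 × P_1P_3 = 0; each component is linear in t.
The x-component gives (4)t + (-316) = 0, so t = 79.
The remaining components then also vanish.

79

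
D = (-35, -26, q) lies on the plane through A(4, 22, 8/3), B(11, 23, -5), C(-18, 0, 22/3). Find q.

5/3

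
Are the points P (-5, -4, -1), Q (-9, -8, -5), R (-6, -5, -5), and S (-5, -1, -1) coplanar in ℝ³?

No

The four points are coplanar iff the 3×3 determinant with rows PQ, PR, PS is zero.
Rows: (-4, -4, -4), (-1, -1, -4), (0, 3, 0).
Expanding along the first row: (-4)(12) − (-4)(0) + (-4)(-3) = -36.
Nonzero ⇒ not coplanar.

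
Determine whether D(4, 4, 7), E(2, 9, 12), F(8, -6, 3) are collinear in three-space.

No

DE = (-2, 5, 5), DF = (4, -10, -4).
DE × DF = (30, 12, 0).
The cross product is nonzero, so the points do not lie on one line.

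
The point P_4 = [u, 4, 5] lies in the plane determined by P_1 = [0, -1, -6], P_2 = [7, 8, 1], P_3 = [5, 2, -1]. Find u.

A normal to the plane is n = P_1P_2 × P_1P_3 = (24, 0, -24).
P_4 lies in the plane iff n · P_1P_4 = 0.
This gives (24)u + (-264) = 0, so u = 11.

11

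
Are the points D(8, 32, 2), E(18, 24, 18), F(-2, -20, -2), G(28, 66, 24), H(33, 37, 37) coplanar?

Yes

The plane through D, E, F has normal n = DE × DF = (864, -120, -600) and equation n·P = 1872.
Checking the remaining points: n·G = 1872, n·H = 1872.
All equal 1872, so all 5 points lie in one plane.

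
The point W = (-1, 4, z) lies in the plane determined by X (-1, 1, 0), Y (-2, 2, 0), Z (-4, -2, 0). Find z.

A normal to the plane is n = XY × XZ = (0, 0, 6).
W lies in the plane iff n · XW = 0.
This gives (6)z + (0) = 0, so z = 0.

0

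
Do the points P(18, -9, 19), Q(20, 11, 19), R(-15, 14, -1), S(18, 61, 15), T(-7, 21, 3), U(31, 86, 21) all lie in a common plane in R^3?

The plane through P, Q, R has normal n = PQ × PR = (-400, 40, 706) and equation n·X = 5854.
Checking the remaining points: n·S = 5830, n·T = 5758, n·U = 5866.
Since n·S = 5830 ≠ 5854, S is off the plane and the points are not all coplanar.

No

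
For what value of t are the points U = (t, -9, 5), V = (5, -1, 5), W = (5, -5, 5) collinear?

5

Collinearity requires UV × UW = 0; each component is linear in t.
The z-component gives (4)t + (-20) = 0, so t = 5.
The remaining components then also vanish.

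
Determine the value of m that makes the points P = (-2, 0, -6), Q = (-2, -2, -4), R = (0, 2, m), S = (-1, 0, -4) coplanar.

-4

Coplanarity ⇔ det[PQ; PR; PS] = 0.
Expanding, this is linear in m: (-2)m + (-8) = 0.
So m = -4.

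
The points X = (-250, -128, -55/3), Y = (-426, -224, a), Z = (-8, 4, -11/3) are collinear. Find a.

Collinearity requires XY × XZ = 0; each component is linear in a.
The x-component gives (-132)a + (-3828) = 0, so a = -29.
The remaining components then also vanish.

-29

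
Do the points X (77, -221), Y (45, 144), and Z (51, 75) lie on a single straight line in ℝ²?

No

XY = (-32, 365), XZ = (-26, 296).
If collinear, XZ would be a scalar multiple of XY. But (-32)·(296) ≠ (365)·(-26) (difference 18), so they are not parallel; the points are not collinear.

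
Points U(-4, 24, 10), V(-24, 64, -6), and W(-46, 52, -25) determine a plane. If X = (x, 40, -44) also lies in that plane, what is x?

-68

Coplanarity requires UV · (UW × UX) = 0.
UV = (-20, 40, -16), UW = (-42, 28, -35); the triple product is linear in x with coefficient -952 and constant term -64736.
Setting it to zero: x = -68.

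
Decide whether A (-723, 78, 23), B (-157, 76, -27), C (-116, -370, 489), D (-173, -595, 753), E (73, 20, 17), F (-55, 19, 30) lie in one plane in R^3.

The plane through A, B, C has normal n = AB × AC = (-23332, -294106, -252354) and equation n·P = -11875374.
Checking the remaining points: n·D = -10993056, n·E = -11875374, n·F = -11875374.
Since n·D = -10993056 ≠ -11875374, D is off the plane and the points are not all coplanar.

No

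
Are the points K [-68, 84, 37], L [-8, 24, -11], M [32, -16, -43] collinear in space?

KL = (60, -60, -48), KM = (100, -100, -80).
Each component of KM is 5/3 times the corresponding component of KL, so KM = 5/3·KL and the points are collinear.

Yes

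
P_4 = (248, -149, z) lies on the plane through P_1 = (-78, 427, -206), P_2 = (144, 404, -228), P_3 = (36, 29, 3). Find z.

71

Coplanarity requires P_1P_2 · (P_1P_3 × P_1P_4) = 0.
P_1P_2 = (222, -23, -22), P_1P_3 = (114, -398, 209); the triple product is linear in z with coefficient -85734 and constant term 6087114.
Setting it to zero: z = 71.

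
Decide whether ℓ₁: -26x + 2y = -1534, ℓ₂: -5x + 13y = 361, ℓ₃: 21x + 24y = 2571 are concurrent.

The three lines meet at one point iff the augmented coefficient matrix [aᵢ bᵢ cᵢ] has rank < 3, i.e. its determinant vanishes.
Here the determinant is 0.
It vanishes, so the lines are concurrent at (63, 52).

Yes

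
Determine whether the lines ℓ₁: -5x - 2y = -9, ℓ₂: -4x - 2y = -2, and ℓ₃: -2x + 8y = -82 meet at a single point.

Lines aᵢx + bᵢy = cᵢ with pairwise distinct directions are concurrent exactly when det[aᵢ bᵢ cᵢ] = 0.
Here the determinant is 72.
Nonzero, so no common point exists.

No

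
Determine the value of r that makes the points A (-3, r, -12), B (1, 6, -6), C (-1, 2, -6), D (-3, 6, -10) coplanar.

10

Coplanarity ⇔ det[AB; AC; AD] = 0.
Expanding, this is linear in r: (8)r + (-80) = 0.
So r = 10.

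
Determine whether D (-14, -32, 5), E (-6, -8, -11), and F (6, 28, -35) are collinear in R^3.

DE = (8, 24, -16), DF = (20, 60, -40).
Each component of DF is 5/2 times the corresponding component of DE, so DF = 5/2·DE and the points are collinear.

Yes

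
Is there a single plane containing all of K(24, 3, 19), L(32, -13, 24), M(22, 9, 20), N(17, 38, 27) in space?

No

With K as base: KL = (8, -16, 5), KM = (-2, 6, 1), KN = (-7, 35, 8).
KM × KN = (13, 9, -28).
KL · (KM × KN) = -180.
Since -180 ≠ 0, the four points are not coplanar.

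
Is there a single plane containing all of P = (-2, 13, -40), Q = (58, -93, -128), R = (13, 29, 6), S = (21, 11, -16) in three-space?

A normal to the plane through P, Q, R is n = PQ × PR = (-3468, -4080, 2550).
The plane has equation n·X = -148104. For S: n·S = -158508.
-158508 ≠ -148104, so S is off the plane.

No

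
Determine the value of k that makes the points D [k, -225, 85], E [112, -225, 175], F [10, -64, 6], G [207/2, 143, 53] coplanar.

71/2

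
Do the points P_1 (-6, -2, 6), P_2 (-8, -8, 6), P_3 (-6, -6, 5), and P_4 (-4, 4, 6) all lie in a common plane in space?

Yes

With P_1 as base: P_1P_2 = (-2, -6, 0), P_1P_3 = (0, -4, -1), P_1P_4 = (2, 6, 0).
P_1P_3 × P_1P_4 = (6, -2, 8).
P_1P_2 · (P_1P_3 × P_1P_4) = 0.
The scalar triple product vanishes, so the four points are coplanar.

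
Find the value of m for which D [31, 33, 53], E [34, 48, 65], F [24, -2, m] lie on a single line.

Collinearity requires DE × DF = 0; each component is linear in m.
The x-component gives (15)m + (-375) = 0, so m = 25.
The remaining components then also vanish.

25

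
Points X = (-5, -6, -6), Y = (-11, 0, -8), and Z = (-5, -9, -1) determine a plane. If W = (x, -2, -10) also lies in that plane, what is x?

A normal to the plane is n = XY × XZ = (24, 30, 18).
W lies in the plane iff n · XW = 0.
This gives (24)x + (168) = 0, so x = -7.

-7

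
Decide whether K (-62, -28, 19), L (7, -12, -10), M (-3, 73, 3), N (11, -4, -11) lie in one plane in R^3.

With K as base: KL = (69, 16, -29), KM = (59, 101, -16), KN = (73, 24, -30).
KM × KN = (-2646, 602, -5957).
KL · (KM × KN) = -189.
Since -189 ≠ 0, the four points are not coplanar.

No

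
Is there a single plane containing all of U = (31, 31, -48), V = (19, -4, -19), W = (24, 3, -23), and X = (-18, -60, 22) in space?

No

The four points are coplanar iff the 3×3 determinant with rows UV, UW, UX is zero.
Rows: (-12, -35, 29), (-7, -28, 25), (-49, -91, 70).
Expanding along the first row: (-12)(315) − (-35)(735) + (29)(-735) = 630.
Nonzero ⇒ not coplanar.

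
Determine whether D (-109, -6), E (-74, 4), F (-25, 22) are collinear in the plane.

DE = (35, 10), DF = (84, 28).
det[DE; DF] = (35)(28) − (10)(84) = 140.
The determinant is nonzero, so they are not collinear.

No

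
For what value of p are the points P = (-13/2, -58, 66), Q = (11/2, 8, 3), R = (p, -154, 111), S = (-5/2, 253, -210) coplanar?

187/2

The points are coplanar iff PQ · (PR × PS) = 0.
Expanding, this is linear in p: (-1377)p + (257499/2) = 0.
So p = 187/2.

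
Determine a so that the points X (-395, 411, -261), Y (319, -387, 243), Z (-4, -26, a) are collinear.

Direction XY = (714, -798, 504). From the x-coordinate of Z, the parameter along the line is τ = (-4 − (-395))/714 = 23/42.
Then a = (-261) + 23/42·(504) = 15.

15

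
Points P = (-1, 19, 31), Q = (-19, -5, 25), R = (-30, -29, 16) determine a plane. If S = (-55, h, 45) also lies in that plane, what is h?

3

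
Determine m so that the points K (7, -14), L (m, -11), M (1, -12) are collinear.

The three points are collinear iff det[KL; KM] = 0.
This determinant is linear in m: (2)m + (4) = 0, so m = -2.

-2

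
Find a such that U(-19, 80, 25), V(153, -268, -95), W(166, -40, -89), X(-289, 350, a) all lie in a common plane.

197

Normal to plane UVW: n = (25272, -2592, 43740); plane equation n·P = 405972.
Requiring n·X = 405972: (43740)a + (-8210808) = 405972.
So a = 197.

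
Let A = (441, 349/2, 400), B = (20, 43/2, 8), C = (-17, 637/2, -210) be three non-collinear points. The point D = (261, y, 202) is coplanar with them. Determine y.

A normal to the plane is n = AB × AC = (149778, -77274, -130698).
D lies in the plane iff n · AD = 0.
This gives (-77274)y + (12402477) = 0, so y = 321/2.

321/2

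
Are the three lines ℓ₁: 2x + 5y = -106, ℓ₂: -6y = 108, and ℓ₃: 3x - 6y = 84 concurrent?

Yes

The three lines meet at one point iff the augmented coefficient matrix [aᵢ bᵢ cᵢ] has rank < 3, i.e. its determinant vanishes.
Here the determinant is 0.
It vanishes, so the lines are concurrent at (-8, -18).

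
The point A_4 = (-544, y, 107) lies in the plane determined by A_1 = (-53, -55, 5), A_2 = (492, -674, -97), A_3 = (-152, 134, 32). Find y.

594

The plane through A_1, A_2, A_3 has equation 2565x − 4617y + 41724z = 326610.
Substituting A_4: (-4617)y + (3069108) = 326610, so y = 594.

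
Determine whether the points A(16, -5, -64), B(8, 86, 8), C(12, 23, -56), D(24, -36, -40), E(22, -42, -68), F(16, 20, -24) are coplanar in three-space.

Yes

The plane through A, B, C has normal n = AB × AC = (-1288, -224, 140) and equation n·P = -28448.
Checking the remaining points: n·D = -28448, n·E = -28448, n·F = -28448.
All equal -28448, so all 6 points lie in one plane.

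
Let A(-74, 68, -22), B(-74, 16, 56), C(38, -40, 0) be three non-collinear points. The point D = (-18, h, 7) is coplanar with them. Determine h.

2

Coplanarity requires AB · (AC × AD) = 0.
AB = (0, -52, 78), AC = (112, -108, 22); the triple product is linear in h with coefficient 8736 and constant term -17472.
Setting it to zero: h = 2.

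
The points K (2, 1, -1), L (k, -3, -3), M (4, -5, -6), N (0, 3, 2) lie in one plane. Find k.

The points are coplanar iff KL · (KM × KN) = 0.
Expanding, this is linear in k: (-8)k + (16) = 0.
So k = 2.

2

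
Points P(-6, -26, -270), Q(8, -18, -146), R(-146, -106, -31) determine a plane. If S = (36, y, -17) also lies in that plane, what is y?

A normal to the plane is n = PQ × PR = (11832, -20706, 0).
S lies in the plane iff n · PS = 0.
This gives (-20706)y + (-41412) = 0, so y = -2.

-2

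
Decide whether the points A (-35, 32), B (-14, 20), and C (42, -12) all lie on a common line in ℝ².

Yes

AB = (21, -12), AC = (77, -44).
det[AB; AC] = (21)(-44) − (-12)(77) = 0.
The determinant is zero, so the points are collinear.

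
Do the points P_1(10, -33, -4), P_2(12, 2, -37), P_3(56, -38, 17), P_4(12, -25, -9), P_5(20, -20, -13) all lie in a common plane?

The plane through P_1, P_2, P_3 has normal n = P_1P_2 × P_1P_3 = (570, -1560, -1620) and equation n·P = 63660.
Checking the remaining points: n·P_4 = 60420, n·P_5 = 63660.
Since n·P_4 = 60420 ≠ 63660, P_4 is off the plane and the points are not all coplanar.

No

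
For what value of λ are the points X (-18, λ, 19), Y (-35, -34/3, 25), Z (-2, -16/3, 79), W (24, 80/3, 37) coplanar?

The points are coplanar iff XY · (XZ × XW) = 0.
Expanding, this is linear in λ: (-2790)λ + (7440) = 0.
So λ = 8/3.

8/3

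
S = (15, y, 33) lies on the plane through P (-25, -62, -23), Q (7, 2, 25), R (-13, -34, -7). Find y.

The plane through P, Q, R has equation −320x + 64y + 128z = 1088.
Substituting S: (64)y + (-576) = 1088, so y = 26.

26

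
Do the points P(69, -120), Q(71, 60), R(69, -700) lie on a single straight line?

No

PQ = (2, 180), PR = (0, -580).
If collinear, PR would be a scalar multiple of PQ. But (2)·(-580) ≠ (180)·(0) (difference -1160), so they are not parallel; the points are not collinear.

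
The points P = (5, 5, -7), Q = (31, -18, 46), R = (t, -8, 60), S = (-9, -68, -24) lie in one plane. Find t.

The points are coplanar iff PQ · (PR × PS) = 0.
Expanding, this is linear in t: (-4260)t + (166140) = 0.
So t = 39.

39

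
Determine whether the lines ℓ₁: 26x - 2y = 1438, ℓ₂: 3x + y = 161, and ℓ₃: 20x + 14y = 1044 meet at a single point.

Intersecting ℓ₁ and ℓ₂: solving the 2×2 system gives (x, y) = (55, -4).
Substitute into ℓ₃: (20)(55) + (14)(-4) = 1044.
This equals 1044, so (55, -4) lies on all three lines and they are concurrent.

Yes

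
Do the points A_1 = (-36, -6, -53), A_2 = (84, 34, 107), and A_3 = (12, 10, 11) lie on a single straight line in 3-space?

Yes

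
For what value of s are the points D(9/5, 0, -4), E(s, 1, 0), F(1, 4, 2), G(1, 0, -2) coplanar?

3/5

Coplanarity ⇔ det[DE; DF; DG] = 0.
Expanding, this is linear in s: (8)s + (-24/5) = 0.
So s = 3/5.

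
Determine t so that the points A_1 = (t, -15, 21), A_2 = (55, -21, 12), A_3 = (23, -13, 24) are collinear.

Direction A_2A_3 = (-32, 8, 12). From the y-coordinate of A_1, the parameter along the line is τ = (-15 − (-21))/8 = 3/4.
Then t = 55 + 3/4·(-32) = 31.

31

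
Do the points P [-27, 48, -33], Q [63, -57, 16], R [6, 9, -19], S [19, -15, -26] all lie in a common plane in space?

No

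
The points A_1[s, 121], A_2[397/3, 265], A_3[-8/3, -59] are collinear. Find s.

217/3

Collinearity: (A_1 − A_2) must be parallel to (A_3 − A_2) = (-135, -324).
Cross-multiplying the components: (s − 397/3)·(-324) = (-144)·(-135).
Solving gives s = 217/3.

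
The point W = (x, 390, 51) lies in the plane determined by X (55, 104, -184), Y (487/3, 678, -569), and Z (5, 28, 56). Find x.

83/3

Coplanarity requires XY · (XZ × XW) = 0.
XY = (322/3, 574, -385), XZ = (-50, -76, 240); the triple product is linear in x with coefficient 108500 and constant term -9005500/3.
Setting it to zero: x = 83/3.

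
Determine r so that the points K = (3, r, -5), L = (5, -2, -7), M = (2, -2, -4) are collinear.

Direction LM = (-3, 0, 3). From the x-coordinate of K, the parameter along the line is τ = (3 − 5)/(-3) = 2/3.
Then r = (-2) + 2/3·(0) = -2.

-2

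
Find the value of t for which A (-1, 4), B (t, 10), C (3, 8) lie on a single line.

5

Collinearity: (B − A) must be parallel to (C − A) = (4, 4).
Cross-multiplying the components: (t − (-1))·(4) = (6)·(4).
Solving gives t = 5.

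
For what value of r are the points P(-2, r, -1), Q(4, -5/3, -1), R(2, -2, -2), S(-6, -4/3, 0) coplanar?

Coplanarity ⇔ det[PQ; PR; PS] = 0.
Expanding, this is linear in r: (-12)r + (-20) = 0.
So r = -5/3.

-5/3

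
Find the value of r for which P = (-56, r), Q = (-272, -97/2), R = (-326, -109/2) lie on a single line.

The three points are collinear iff det[PQ; PR] = 0.
This determinant is linear in r: (-54)r + (-1323) = 0, so r = -49/2.

-49/2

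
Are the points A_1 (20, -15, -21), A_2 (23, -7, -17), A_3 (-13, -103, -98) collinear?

A_1A_2 = (3, 8, 4), A_1A_3 = (-33, -88, -77).
A_1A_2 × A_1A_3 = (-264, 99, 0).
The cross product is nonzero, so the points do not lie on one line.

No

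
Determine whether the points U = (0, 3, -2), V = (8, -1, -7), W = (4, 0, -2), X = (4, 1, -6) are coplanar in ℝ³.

With U as base: UV = (8, -4, -5), UW = (4, -3, 0), UX = (4, -2, -4).
UW × UX = (12, 16, 4).
UV · (UW × UX) = 12.
Since 12 ≠ 0, the four points are not coplanar.

No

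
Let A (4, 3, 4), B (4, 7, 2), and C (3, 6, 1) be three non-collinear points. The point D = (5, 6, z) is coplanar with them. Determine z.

A normal to the plane is n = AB × AC = (-6, 2, 4).
D lies in the plane iff n · AD = 0.
This gives (4)z + (-16) = 0, so z = 4.

4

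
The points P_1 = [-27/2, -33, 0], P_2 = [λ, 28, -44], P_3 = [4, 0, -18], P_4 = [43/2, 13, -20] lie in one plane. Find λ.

Normal to plane P_1P_3P_4: n = (168, -280, -350); plane equation n·P = 6972.
Requiring n·P_2 = 6972: (168)λ + (7560) = 6972.
So λ = -7/2.

-7/2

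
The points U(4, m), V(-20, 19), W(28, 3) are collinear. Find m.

11

Collinearity: (U − V) must be parallel to (W − V) = (48, -16).
Cross-multiplying the components: (m − 19)·(48) = (24)·(-16).
Solving gives m = 11.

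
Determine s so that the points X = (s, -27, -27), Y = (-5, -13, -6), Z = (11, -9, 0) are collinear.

Collinearity requires XY × XZ = 0; each component is linear in s.
The y-component gives (6)s + (366) = 0, so s = -61.
The remaining components then also vanish.

-61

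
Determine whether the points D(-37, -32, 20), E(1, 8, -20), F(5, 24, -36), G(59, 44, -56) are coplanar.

Yes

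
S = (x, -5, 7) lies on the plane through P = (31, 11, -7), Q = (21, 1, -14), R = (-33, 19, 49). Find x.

The plane through P, Q, R has equation −504x + 1008y − 720z = 504.
Substituting S: (-504)x + (-10080) = 504, so x = -21.

-21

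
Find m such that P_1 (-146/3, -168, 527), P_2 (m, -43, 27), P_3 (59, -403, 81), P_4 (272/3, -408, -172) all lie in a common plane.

-17

Normal to plane P_1P_3P_4: n = (57225, 39349/3, 20710/3); plane equation n·P = -4051312/3.
Requiring n·P_2 = -4051312/3: (57225)m + (-1132837/3) = -4051312/3.
So m = -17.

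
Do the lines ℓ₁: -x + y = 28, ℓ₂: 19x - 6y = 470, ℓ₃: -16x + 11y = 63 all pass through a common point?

Intersecting ℓ₁ and ℓ₂: solving the 2×2 system gives (x, y) = (638/13, 1002/13).
Substitute into ℓ₃: (-16)(638/13) + (11)(1002/13) = 814/13.
But ℓ₃ requires 63 ≠ 814/13, so the three lines have no common point.

No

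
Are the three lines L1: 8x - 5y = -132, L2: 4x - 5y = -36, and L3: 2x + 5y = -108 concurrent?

Intersecting L1 and L2: solving the 2×2 system gives (x, y) = (-24, -12).
Substitute into L3: (2)(-24) + (5)(-12) = -108.
This equals -108, so (-24, -12) lies on all three lines and they are concurrent.

Yes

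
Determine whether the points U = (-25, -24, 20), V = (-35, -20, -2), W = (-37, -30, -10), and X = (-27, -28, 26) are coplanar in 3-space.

With U as base: UV = (-10, 4, -22), UW = (-12, -6, -30), UX = (-2, -4, 6).
UW × UX = (-156, 132, 36).
UV · (UW × UX) = 1296.
Since 1296 ≠ 0, the four points are not coplanar.

No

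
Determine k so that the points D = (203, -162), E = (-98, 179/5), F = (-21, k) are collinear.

-74/5

Collinearity: (F − D) must be parallel to (E − D) = (-301, 989/5).
Cross-multiplying the components: (k − (-162))·(-301) = (-224)·(989/5).
Solving gives k = -74/5.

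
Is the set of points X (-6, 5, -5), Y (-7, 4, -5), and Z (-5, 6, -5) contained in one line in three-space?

XY = (-1, -1, 0), XZ = (1, 1, 0).
Each component of XZ is -1 times the corresponding component of XY, so XZ = -1·XY and the points are collinear.

Yes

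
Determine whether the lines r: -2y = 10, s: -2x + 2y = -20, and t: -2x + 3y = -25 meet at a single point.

The three lines meet at one point iff the augmented coefficient matrix [aᵢ bᵢ cᵢ] has rank < 3, i.e. its determinant vanishes.
Here the determinant is 0.
It vanishes, so the lines are concurrent at (5, -5).

Yes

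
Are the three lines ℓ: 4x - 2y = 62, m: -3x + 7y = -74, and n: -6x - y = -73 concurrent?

Yes

The three lines meet at one point iff the augmented coefficient matrix [aᵢ bᵢ cᵢ] has rank < 3, i.e. its determinant vanishes.
Here the determinant is 0.
It vanishes, so the lines are concurrent at (13, -5).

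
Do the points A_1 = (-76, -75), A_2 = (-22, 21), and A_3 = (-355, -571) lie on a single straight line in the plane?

Yes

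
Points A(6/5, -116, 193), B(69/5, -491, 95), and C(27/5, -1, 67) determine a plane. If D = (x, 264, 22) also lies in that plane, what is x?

12/5

Coplanarity requires AB · (AC × AD) = 0.
AB = (63/5, -375, -98), AC = (21/5, 115, -126); the triple product is linear in x with coefficient 58520 and constant term -140448.
Setting it to zero: x = 12/5.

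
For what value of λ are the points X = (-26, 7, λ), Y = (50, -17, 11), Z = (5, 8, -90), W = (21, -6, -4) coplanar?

19

The points are coplanar iff XY · (XZ × XW) = 0.
Expanding, this is linear in λ: (-230)λ + (4370) = 0.
So λ = 19.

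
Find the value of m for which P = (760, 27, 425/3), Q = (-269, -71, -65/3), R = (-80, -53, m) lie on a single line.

25/3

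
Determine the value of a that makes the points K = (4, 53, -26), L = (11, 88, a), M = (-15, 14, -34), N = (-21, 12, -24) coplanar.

2

Normal to plane KMN: n = (-406, 238, -196); plane equation n·P = 16086.
Requiring n·L = 16086: (-196)a + (16478) = 16086.
So a = 2.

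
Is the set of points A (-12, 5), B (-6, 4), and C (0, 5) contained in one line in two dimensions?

AB = (6, -1), AC = (12, 0).
det[AB; AC] = (6)(0) − (-1)(12) = 12.
The determinant is nonzero, so they are not collinear.

No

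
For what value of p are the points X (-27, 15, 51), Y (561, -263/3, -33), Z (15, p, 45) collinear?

23/3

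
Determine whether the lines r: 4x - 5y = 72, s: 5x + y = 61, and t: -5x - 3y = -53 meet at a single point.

Yes

The three lines meet at one point iff the augmented coefficient matrix [aᵢ bᵢ cᵢ] has rank < 3, i.e. its determinant vanishes.
Here the determinant is 0.
It vanishes, so the lines are concurrent at (13, -4).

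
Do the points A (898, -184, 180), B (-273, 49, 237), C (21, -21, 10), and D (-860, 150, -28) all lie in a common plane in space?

No

A normal to the plane through A, B, C is n = AB × AC = (-48901, -249059, 13468).
The plane has equation n·P = 4337998. For D: n·D = 4318906.
4318906 ≠ 4337998, so D is off the plane.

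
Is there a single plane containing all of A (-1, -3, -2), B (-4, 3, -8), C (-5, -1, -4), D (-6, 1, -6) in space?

Yes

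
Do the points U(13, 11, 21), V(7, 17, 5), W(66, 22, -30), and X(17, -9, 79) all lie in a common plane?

With U as base: UV = (-6, 6, -16), UW = (53, 11, -51), UX = (4, -20, 58).
UW × UX = (-382, -3278, -1104).
UV · (UW × UX) = 288.
Since 288 ≠ 0, the four points are not coplanar.

No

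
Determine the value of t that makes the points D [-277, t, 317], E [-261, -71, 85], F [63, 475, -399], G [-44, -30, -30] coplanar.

Coplanarity ⇔ det[DE; DF; DG] = 0.
Expanding, this is linear in t: (67768)t + (28530328) = 0.
So t = -421.

-421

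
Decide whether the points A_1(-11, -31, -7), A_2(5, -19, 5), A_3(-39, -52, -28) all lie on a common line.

Yes

A_1A_2 = (16, 12, 12), A_1A_3 = (-28, -21, -21).
A_1A_2 × A_1A_3 = (0, 0, 0).
The cross product vanishes, so the three points are collinear.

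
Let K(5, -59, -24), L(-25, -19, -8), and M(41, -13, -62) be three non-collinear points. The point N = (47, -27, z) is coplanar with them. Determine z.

The plane through K, L, M has equation −2256x − 564y − 2820z = 89676.
Substituting N: (-2820)z + (-90804) = 89676, so z = -64.

-64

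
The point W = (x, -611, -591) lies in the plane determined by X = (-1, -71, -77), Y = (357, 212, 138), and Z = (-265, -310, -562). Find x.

-671

The plane through X, Y, Z has equation −85870x + 116870y − 10850z = -7376450.
Substituting W: (-85870)x + (-64995220) = -7376450, so x = -671.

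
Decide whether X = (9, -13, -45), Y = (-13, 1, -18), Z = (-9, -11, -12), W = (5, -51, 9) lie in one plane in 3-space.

With X as base: XY = (-22, 14, 27), XZ = (-18, 2, 33), XW = (-4, -38, 54).
XZ × XW = (1362, 840, 692).
XY · (XZ × XW) = 480.
Since 480 ≠ 0, the four points are not coplanar.

No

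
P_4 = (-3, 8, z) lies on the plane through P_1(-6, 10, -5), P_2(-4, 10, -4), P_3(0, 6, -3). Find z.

A normal to the plane is n = P_1P_2 × P_1P_3 = (4, 2, -8).
P_4 lies in the plane iff n · P_1P_4 = 0.
This gives (-8)z + (-32) = 0, so z = -4.

-4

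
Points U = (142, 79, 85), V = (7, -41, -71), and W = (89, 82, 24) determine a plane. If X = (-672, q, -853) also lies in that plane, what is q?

-107

Coplanarity requires UV · (UW × UX) = 0.
UV = (-135, -120, -156), UW = (-53, 3, -61); the triple product is linear in q with coefficient 33 and constant term 3531.
Setting it to zero: q = -107.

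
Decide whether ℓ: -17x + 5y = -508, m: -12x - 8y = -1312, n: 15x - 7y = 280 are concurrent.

No

Lines aᵢx + bᵢy = cᵢ with pairwise distinct directions are concurrent exactly when det[aᵢ bᵢ cᵢ] = 0.
Here the determinant is 8976.
Nonzero, so no common point exists.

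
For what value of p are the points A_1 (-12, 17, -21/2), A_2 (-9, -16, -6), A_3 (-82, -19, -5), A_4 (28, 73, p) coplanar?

Normal to plane A_1A_2A_3: n = (-39/2, -663/2, -2418); plane equation n·P = 39975/2.
Requiring n·A_4 = 39975/2: (-2418)p + (-49491/2) = 39975/2.
So p = -37/2.

-37/2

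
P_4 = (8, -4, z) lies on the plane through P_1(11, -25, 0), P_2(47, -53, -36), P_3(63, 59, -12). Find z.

A normal to the plane is n = P_1P_2 × P_1P_3 = (3360, -1440, 4480).
P_4 lies in the plane iff n · P_1P_4 = 0.
This gives (4480)z + (-40320) = 0, so z = 9.

9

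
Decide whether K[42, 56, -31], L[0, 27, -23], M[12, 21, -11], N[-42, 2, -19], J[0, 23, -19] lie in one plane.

Yes

The plane through K, L, M has normal n = KL × KM = (-300, 600, 600) and equation n·P = 2400.
Checking the remaining points: n·N = 2400, n·J = 2400.
All equal 2400, so all 5 points lie in one plane.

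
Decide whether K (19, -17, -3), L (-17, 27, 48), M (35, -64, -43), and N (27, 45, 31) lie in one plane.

Yes

The four points are coplanar iff the 3×3 determinant with rows KL, KM, KN is zero.
Rows: (-36, 44, 51), (16, -47, -40), (8, 62, 34).
Expanding along the first row: (-36)(882) − (44)(864) + (51)(1368) = 0.
Zero determinant ⇒ coplanar.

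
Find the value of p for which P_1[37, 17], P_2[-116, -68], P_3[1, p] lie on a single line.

-3

The three points are collinear iff det[P_1P_2; P_1P_3] = 0.
This determinant is linear in p: (-153)p + (-459) = 0, so p = -3.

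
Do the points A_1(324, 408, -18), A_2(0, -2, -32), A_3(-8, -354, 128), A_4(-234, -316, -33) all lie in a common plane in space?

A normal to the plane through A_1, A_2, A_3 is n = A_1A_2 × A_1A_3 = (-70528, 51952, 110768).
The plane has equation n·P = -3648480. For A_4: n·A_4 = -3568624.
-3568624 ≠ -3648480, so A_4 is off the plane.

No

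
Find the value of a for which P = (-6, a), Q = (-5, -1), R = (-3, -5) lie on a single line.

1

The three points are collinear iff det[PQ; PR] = 0.
This determinant is linear in a: (2)a + (-2) = 0, so a = 1.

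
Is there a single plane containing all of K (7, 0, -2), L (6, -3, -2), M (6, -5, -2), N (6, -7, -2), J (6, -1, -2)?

Yes

The plane through K, L, M has normal n = KL × KM = (0, 0, 2) and equation n·P = -4.
Checking the remaining points: n·N = -4, n·J = -4.
All equal -4, so all 5 points lie in one plane.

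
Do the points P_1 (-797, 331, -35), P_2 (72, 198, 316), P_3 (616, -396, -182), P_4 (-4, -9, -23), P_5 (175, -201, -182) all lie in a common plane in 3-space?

No

The plane through P_1, P_2, P_3 has normal n = P_1P_2 × P_1P_3 = (274728, 623706, -443834) and equation n·P = 3022660.
Checking the remaining points: n·P_4 = 3495916, n·P_5 = 3490282.
Since n·P_4 = 3495916 ≠ 3022660, P_4 is off the plane and the points are not all coplanar.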